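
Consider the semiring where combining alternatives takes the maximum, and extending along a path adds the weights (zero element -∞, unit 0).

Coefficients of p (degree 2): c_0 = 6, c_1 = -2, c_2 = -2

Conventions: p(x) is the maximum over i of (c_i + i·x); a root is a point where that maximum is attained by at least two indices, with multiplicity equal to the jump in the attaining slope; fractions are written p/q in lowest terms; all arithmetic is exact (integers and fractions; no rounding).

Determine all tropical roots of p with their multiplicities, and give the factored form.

hull edge (i=0, c=6) to (i=2, c=-2): slope -4, span 2
Factored form: p(x) = -2 ⊗ (x ⊕ 4) ⊗ (x ⊕ 4)
Answer: roots = 4 (mult 2)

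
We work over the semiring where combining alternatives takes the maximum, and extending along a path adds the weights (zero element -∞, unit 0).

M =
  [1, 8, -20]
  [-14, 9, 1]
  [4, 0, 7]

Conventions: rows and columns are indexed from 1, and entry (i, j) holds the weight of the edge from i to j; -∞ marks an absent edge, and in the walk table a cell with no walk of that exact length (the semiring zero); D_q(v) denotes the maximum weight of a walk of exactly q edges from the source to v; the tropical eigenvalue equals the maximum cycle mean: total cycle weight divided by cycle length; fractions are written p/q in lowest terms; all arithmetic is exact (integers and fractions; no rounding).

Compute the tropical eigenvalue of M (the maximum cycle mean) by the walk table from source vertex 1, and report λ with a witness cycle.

q=0: [0, -∞, -∞]
q=1: [1, 8, -20]
q=2: [2, 17, 9]
q=3: [13, 26, 18]
Optimal cycle mean attained by: cycle 2->2, total 9, length 1.
Answer: λ = 9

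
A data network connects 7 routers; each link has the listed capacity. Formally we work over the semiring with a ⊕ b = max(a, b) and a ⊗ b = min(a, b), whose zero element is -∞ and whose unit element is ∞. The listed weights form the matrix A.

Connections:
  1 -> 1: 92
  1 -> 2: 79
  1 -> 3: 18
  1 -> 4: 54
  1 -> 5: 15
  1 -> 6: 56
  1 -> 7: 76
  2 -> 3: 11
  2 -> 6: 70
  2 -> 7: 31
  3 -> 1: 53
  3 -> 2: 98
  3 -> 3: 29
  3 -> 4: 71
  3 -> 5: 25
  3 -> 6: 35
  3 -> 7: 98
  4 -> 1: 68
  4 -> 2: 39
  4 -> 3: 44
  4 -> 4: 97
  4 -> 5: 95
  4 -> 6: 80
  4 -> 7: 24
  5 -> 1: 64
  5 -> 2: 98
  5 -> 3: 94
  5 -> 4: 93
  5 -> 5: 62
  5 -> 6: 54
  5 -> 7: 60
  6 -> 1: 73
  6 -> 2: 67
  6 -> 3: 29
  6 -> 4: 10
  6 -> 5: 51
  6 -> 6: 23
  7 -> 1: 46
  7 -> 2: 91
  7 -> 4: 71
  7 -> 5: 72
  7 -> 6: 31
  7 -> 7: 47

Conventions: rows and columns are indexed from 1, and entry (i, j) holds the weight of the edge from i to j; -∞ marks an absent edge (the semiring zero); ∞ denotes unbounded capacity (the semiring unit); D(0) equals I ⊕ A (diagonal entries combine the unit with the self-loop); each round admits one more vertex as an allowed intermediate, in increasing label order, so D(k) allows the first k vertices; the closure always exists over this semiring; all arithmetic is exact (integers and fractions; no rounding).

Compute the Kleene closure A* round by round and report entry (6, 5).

D(0):
  [∞, 79, 18, 54, 15, 56, 76]
  [-∞, ∞, 11, -∞, -∞, 70, 31]
  [53, 98, ∞, 71, 25, 35, 98]
  [68, 39, 44, ∞, 95, 80, 24]
  [64, 98, 94, 93, ∞, 54, 60]
  [73, 67, 29, 10, 51, ∞, -∞]
  [46, 91, -∞, 71, 72, 31, ∞]
D(1):
  [∞, 79, 18, 54, 15, 56, 76]
  [-∞, ∞, 11, -∞, -∞, 70, 31]
  [53, 98, ∞, 71, 25, 53, 98]
  [68, 68, 44, ∞, 95, 80, 68]
  [64, 98, 94, 93, ∞, 56, 64]
  [73, 73, 29, 54, 51, ∞, 73]
  [46, 91, 18, 71, 72, 46, ∞]
D(2):
  [∞, 79, 18, 54, 15, 70, 76]
  [-∞, ∞, 11, -∞, -∞, 70, 31]
  [53, 98, ∞, 71, 25, 70, 98]
  [68, 68, 44, ∞, 95, 80, 68]
  [64, 98, 94, 93, ∞, 70, 64]
  [73, 73, 29, 54, 51, ∞, 73]
  [46, 91, 18, 71, 72, 70, ∞]
D(3):
  [∞, 79, 18, 54, 18, 70, 76]
  [11, ∞, 11, 11, 11, 70, 31]
  [53, 98, ∞, 71, 25, 70, 98]
  [68, 68, 44, ∞, 95, 80, 68]
  [64, 98, 94, 93, ∞, 70, 94]
  [73, 73, 29, 54, 51, ∞, 73]
  [46, 91, 18, 71, 72, 70, ∞]
D(4):
  [∞, 79, 44, 54, 54, 70, 76]
  [11, ∞, 11, 11, 11, 70, 31]
  [68, 98, ∞, 71, 71, 71, 98]
  [68, 68, 44, ∞, 95, 80, 68]
  [68, 98, 94, 93, ∞, 80, 94]
  [73, 73, 44, 54, 54, ∞, 73]
  [68, 91, 44, 71, 72, 71, ∞]
D(5):
  [∞, 79, 54, 54, 54, 70, 76]
  [11, ∞, 11, 11, 11, 70, 31]
  [68, 98, ∞, 71, 71, 71, 98]
  [68, 95, 94, ∞, 95, 80, 94]
  [68, 98, 94, 93, ∞, 80, 94]
  [73, 73, 54, 54, 54, ∞, 73]
  [68, 91, 72, 72, 72, 72, ∞]
D(6):
  [∞, 79, 54, 54, 54, 70, 76]
  [70, ∞, 54, 54, 54, 70, 70]
  [71, 98, ∞, 71, 71, 71, 98]
  [73, 95, 94, ∞, 95, 80, 94]
  [73, 98, 94, 93, ∞, 80, 94]
  [73, 73, 54, 54, 54, ∞, 73]
  [72, 91, 72, 72, 72, 72, ∞]
D(7):
  [∞, 79, 72, 72, 72, 72, 76]
  [70, ∞, 70, 70, 70, 70, 70]
  [72, 98, ∞, 72, 72, 72, 98]
  [73, 95, 94, ∞, 95, 80, 94]
  [73, 98, 94, 93, ∞, 80, 94]
  [73, 73, 72, 72, 72, ∞, 73]
  [72, 91, 72, 72, 72, 72, ∞]
Answer: A*[6][5] = 72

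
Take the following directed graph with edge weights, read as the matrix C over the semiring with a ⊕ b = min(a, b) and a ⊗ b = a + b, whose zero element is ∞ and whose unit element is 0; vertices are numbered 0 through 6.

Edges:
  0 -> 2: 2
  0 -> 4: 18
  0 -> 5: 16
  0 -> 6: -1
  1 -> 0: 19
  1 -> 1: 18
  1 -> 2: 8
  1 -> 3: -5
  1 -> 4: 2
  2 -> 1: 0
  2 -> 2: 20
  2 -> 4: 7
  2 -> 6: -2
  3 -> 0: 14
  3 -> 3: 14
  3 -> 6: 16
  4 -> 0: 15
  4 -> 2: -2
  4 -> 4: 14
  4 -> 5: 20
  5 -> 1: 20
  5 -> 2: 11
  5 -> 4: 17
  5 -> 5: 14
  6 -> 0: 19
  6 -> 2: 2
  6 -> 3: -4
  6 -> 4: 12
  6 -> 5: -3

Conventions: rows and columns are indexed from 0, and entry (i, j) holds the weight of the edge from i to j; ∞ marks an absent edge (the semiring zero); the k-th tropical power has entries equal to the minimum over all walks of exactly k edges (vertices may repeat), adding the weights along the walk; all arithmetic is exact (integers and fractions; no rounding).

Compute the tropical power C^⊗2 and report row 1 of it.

C^⊗2:
  [18, 2, 1, -5, 9, -4, 0]
  [9, 8, 0, 9, 15, 22, 6]
  [17, 18, 0, -6, 2, -5, 18]
  [28, ∞, 16, 12, 28, 13, 13]
  [29, -2, 12, ∞, 5, 31, -4]
  [32, 11, 15, 15, 18, 28, 9]
  [10, 2, 8, 10, 9, 11, 0]
Answer: row 1 of C^⊗2 = [9, 8, 0, 9, 15, 22, 6]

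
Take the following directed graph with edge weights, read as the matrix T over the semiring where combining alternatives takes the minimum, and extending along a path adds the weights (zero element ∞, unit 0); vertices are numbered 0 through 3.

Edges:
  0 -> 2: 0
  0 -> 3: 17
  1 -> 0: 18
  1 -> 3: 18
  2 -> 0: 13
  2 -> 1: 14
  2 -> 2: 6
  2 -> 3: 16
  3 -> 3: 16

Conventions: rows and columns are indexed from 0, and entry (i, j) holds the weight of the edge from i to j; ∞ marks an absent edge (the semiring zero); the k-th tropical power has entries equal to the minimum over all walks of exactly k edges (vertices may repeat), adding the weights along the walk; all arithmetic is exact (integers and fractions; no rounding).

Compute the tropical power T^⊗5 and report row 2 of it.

T^⊗2:
  [13, 14, 6, 16]
  [∞, ∞, 18, 34]
  [19, 20, 12, 22]
  [∞, ∞, ∞, 32]
T^⊗3:
  [19, 20, 12, 22]
  [31, 32, 24, 34]
  [25, 26, 18, 28]
  [∞, ∞, ∞, 48]
T^⊗4:
  [25, 26, 18, 28]
  [37, 38, 30, 40]
  [31, 32, 24, 34]
  [∞, ∞, ∞, 64]
T^⊗5:
  [31, 32, 24, 34]
  [43, 44, 36, 46]
  [37, 38, 30, 40]
  [∞, ∞, ∞, 80]
Answer: row 2 of T^⊗5 = [37, 38, 30, 40]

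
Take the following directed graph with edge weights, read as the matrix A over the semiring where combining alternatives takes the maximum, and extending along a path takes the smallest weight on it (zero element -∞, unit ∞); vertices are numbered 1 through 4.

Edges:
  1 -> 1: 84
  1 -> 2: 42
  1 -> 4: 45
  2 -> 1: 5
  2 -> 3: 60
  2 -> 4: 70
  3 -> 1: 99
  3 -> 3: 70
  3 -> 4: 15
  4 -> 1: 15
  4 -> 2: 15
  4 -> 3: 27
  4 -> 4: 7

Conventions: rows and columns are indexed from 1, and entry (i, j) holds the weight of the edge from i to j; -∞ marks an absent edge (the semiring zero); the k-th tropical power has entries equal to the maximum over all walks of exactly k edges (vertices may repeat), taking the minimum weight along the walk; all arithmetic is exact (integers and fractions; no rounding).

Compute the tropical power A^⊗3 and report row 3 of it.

A^⊗2:
  [84, 42, 42, 45]
  [60, 15, 60, 15]
  [84, 42, 70, 45]
  [27, 15, 27, 15]
A^⊗3:
  [84, 42, 42, 45]
  [60, 42, 60, 45]
  [84, 42, 70, 45]
  [27, 27, 27, 27]
Answer: row 3 of A^⊗3 = [84, 42, 70, 45]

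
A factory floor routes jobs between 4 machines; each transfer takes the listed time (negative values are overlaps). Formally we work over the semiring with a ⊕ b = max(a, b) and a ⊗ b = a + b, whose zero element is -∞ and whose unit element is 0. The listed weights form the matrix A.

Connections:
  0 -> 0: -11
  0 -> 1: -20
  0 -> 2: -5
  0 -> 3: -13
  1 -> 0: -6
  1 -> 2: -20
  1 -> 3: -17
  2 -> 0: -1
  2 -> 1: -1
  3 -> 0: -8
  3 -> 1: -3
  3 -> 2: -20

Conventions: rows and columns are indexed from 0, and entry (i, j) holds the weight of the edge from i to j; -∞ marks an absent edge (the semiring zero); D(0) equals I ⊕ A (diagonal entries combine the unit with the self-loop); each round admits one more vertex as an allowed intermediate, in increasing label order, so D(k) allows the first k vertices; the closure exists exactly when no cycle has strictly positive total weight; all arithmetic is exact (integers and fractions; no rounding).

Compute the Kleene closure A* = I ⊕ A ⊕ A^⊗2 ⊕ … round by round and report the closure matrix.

D(0):
  [0, -20, -5, -13]
  [-6, 0, -20, -17]
  [-1, -1, 0, -∞]
  [-8, -3, -20, 0]
D(1):
  [0, -20, -5, -13]
  [-6, 0, -11, -17]
  [-1, -1, 0, -14]
  [-8, -3, -13, 0]
D(2):
  [0, -20, -5, -13]
  [-6, 0, -11, -17]
  [-1, -1, 0, -14]
  [-8, -3, -13, 0]
D(3):
  [0, -6, -5, -13]
  [-6, 0, -11, -17]
  [-1, -1, 0, -14]
  [-8, -3, -13, 0]
D(4):
  [0, -6, -5, -13]
  [-6, 0, -11, -17]
  [-1, -1, 0, -14]
  [-8, -3, -13, 0]
Answer: A* = [[0, -6, -5, -13], [-6, 0, -11, -17], [-1, -1, 0, -14], [-8, -3, -13, 0]]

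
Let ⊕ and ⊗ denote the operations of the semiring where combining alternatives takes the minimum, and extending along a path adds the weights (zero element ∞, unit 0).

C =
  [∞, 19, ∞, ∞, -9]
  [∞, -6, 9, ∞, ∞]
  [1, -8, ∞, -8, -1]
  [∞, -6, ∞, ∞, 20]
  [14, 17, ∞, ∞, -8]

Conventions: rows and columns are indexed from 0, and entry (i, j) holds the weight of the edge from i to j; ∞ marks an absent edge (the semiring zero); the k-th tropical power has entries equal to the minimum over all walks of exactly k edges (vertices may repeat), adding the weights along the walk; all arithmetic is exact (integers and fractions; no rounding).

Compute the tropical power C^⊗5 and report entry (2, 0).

C^⊗2:
  [5, 8, 28, ∞, -17]
  [10, -12, 3, 1, 8]
  [13, -14, 1, ∞, -9]
  [34, -12, 3, ∞, 12]
  [6, 9, 26, ∞, -16]
C^⊗3:
  [-3, 0, 17, 20, -25]
  [4, -18, -3, -5, 0]
  [2, -20, -5, -7, -17]
  [4, -18, -3, -5, 2]
  [-2, 1, 18, 18, -24]
C^⊗4:
  [-11, -8, 9, 9, -33]
  [-2, -24, -9, -11, -8]
  [-4, -26, -11, -13, -25]
  [-2, -24, -9, -11, -6]
  [-10, -7, 10, 10, -32]
C^⊗5:
  [-19, -16, 1, 1, -41]
  [-8, -30, -15, -17, -16]
  [-11, -32, -17, -19, -33]
  [-8, -30, -15, -17, -14]
  [-18, -15, 2, 2, -40]
Key observation: the optimum is the walk 2->4->4->4->4->0, with weight (-1) + (-8) + (-8) + (-8) + 14 = -11.
Optimal value attained by: walk 2->4->4->4->4->0.
Answer: (C^⊗5)[2][0] = -11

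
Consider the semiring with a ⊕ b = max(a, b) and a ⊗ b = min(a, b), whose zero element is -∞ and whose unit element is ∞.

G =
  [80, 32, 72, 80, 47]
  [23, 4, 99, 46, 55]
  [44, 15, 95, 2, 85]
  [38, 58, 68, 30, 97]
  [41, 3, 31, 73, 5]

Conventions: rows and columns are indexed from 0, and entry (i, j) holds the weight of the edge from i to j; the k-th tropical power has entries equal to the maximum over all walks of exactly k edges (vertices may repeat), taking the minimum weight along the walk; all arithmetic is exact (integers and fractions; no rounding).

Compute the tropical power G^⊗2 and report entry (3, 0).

G^⊗2:
  [80, 58, 72, 80, 80]
  [44, 46, 95, 55, 85]
  [44, 32, 95, 73, 85]
  [44, 32, 68, 73, 68]
  [41, 58, 68, 41, 73]
Key observation: the optimum is the walk 3->2->0, with weight 68 min 44 = 44.
Optimal value attained by: walk 3->2->0.
Answer: (G^⊗2)[3][0] = 44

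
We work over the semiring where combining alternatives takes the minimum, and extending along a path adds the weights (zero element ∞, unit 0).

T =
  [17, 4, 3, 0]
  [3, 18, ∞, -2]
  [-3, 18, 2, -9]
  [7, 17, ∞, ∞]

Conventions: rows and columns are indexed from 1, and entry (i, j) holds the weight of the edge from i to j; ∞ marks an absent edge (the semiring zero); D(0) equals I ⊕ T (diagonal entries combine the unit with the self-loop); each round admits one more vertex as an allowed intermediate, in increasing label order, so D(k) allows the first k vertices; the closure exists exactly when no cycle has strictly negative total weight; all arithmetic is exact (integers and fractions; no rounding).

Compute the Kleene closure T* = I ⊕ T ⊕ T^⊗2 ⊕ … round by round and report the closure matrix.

D(0):
  [0, 4, 3, 0]
  [3, 0, ∞, -2]
  [-3, 18, 0, -9]
  [7, 17, ∞, 0]
D(1):
  [0, 4, 3, 0]
  [3, 0, 6, -2]
  [-3, 1, 0, -9]
  [7, 11, 10, 0]
D(2):
  [0, 4, 3, 0]
  [3, 0, 6, -2]
  [-3, 1, 0, -9]
  [7, 11, 10, 0]
D(3):
  [0, 4, 3, -6]
  [3, 0, 6, -3]
  [-3, 1, 0, -9]
  [7, 11, 10, 0]
D(4):
  [0, 4, 3, -6]
  [3, 0, 6, -3]
  [-3, 1, 0, -9]
  [7, 11, 10, 0]
Answer: T* = [[0, 4, 3, -6], [3, 0, 6, -3], [-3, 1, 0, -9], [7, 11, 10, 0]]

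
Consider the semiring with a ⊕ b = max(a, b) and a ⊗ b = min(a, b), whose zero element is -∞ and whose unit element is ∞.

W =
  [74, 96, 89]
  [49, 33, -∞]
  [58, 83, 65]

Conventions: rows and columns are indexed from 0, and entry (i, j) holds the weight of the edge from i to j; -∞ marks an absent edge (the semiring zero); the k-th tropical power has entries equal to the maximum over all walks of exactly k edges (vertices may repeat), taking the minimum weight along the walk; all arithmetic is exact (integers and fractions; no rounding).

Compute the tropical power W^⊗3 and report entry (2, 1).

W^⊗2:
  [74, 83, 74]
  [49, 49, 49]
  [58, 65, 65]
W^⊗3:
  [74, 74, 74]
  [49, 49, 49]
  [58, 65, 65]
Key observation: the optimum is the walk 2->2->2->1, with weight 65 min 65 min 83 = 65.
Optimal value attained by: walk 2->2->2->1.
Answer: (W^⊗3)[2][1] = 65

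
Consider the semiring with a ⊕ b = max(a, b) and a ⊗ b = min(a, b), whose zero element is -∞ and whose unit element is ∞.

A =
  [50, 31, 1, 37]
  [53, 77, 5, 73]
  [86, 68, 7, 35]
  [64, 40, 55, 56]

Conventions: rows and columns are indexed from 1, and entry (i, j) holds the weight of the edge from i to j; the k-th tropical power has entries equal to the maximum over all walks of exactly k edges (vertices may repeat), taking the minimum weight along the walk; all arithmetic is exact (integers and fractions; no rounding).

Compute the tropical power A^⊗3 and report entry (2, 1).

A^⊗2:
  [50, 37, 37, 37]
  [64, 77, 55, 73]
  [53, 68, 35, 68]
  [56, 55, 55, 56]
A^⊗3:
  [50, 37, 37, 37]
  [64, 77, 55, 73]
  [64, 68, 55, 68]
  [56, 55, 55, 56]
Key observation: the optimum is the walk 2->2->4->1, with weight 77 min 73 min 64 = 64.
Optimal value attained by: walk 2->2->4->1.
Answer: (A^⊗3)[2][1] = 64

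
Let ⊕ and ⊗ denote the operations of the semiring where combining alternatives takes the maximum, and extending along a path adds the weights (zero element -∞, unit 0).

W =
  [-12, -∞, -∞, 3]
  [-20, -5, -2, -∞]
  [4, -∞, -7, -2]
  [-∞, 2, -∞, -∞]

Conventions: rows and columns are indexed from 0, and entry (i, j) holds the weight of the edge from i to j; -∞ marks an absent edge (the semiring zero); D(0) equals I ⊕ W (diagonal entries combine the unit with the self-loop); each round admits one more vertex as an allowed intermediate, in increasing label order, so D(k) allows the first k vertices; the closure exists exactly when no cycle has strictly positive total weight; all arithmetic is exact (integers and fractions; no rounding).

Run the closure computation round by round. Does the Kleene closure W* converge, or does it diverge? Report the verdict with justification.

D(0):
  [0, -∞, -∞, 3]
  [-20, 0, -2, -∞]
  [4, -∞, 0, -2]
  [-∞, 2, -∞, 0]
D(1):
  [0, -∞, -∞, 3]
  [-20, 0, -2, -17]
  [4, -∞, 0, 7]
  [-∞, 2, -∞, 0]
D(2):
  [0, -∞, -∞, 3]
  [-20, 0, -2, -17]
  [4, -∞, 0, 7]
  [-18, 2, 0, 0]
Detection: at round 3, diagonal entry (3, 3) turns strictly positive.
Key observation: the cycle 3->1->2->0->3 has total weight 2 + (-2) + 4 + 3, which is strictly positive.
Answer: DIVERGES — positive cycle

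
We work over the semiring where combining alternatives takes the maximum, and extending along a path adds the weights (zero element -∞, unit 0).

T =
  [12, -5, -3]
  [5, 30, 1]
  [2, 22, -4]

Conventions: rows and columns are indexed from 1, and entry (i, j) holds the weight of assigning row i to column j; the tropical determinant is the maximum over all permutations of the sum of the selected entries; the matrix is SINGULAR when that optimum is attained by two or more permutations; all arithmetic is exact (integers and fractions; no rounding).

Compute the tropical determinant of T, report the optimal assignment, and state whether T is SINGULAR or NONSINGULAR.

σ = (1, 2, 3): 12 + 30 + (-4) = 38
σ = (1, 3, 2): 12 + 1 + 22 = 35
σ = (2, 1, 3): (-5) + 5 + (-4) = -4
σ = (2, 3, 1): (-5) + 1 + 2 = -2
σ = (3, 1, 2): (-3) + 5 + 22 = 24
σ = (3, 2, 1): (-3) + 30 + 2 = 29
Optimal value attained by: σ = (1, 2, 3).
Answer: det⊕(T) = 38; verdict: NONSINGULAR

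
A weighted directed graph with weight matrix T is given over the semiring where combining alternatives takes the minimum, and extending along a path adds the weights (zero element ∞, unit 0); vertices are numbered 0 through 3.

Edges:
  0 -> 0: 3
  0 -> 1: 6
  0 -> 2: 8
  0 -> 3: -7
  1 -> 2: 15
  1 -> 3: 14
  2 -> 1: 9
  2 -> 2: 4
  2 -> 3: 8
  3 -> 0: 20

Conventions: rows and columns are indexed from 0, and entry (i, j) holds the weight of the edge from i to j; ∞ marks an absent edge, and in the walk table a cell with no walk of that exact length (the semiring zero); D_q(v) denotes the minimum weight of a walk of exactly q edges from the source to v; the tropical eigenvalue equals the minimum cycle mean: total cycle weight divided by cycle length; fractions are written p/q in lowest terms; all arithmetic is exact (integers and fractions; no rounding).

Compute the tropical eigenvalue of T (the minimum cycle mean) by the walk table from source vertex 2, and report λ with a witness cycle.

q=0: [∞, ∞, 0, ∞]
q=1: [∞, 9, 4, 8]
q=2: [28, 13, 8, 12]
q=3: [31, 17, 12, 16]
q=4: [34, 21, 16, 20]
Optimal cycle mean attained by: cycle 0->0, total 3, length 1.
Answer: λ = 3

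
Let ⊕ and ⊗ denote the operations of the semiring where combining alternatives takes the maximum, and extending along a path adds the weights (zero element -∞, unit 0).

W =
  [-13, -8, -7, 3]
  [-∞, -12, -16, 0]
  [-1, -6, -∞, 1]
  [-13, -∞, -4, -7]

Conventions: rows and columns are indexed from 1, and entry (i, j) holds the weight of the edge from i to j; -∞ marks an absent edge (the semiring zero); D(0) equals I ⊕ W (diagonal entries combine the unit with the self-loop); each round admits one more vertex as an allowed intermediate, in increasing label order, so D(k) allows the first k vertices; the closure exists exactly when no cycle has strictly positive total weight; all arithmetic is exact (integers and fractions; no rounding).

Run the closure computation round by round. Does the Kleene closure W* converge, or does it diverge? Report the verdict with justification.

D(0):
  [0, -8, -7, 3]
  [-∞, 0, -16, 0]
  [-1, -6, 0, 1]
  [-13, -∞, -4, 0]
D(1):
  [0, -8, -7, 3]
  [-∞, 0, -16, 0]
  [-1, -6, 0, 2]
  [-13, -21, -4, 0]
D(2):
  [0, -8, -7, 3]
  [-∞, 0, -16, 0]
  [-1, -6, 0, 2]
  [-13, -21, -4, 0]
D(3):
  [0, -8, -7, 3]
  [-17, 0, -16, 0]
  [-1, -6, 0, 2]
  [-5, -10, -4, 0]
D(4):
  [0, -7, -1, 3]
  [-5, 0, -4, 0]
  [-1, -6, 0, 2]
  [-5, -10, -4, 0]
Key observation: every diagonal entry stays at the unit through all rounds, so no improving cycle exists.
Answer: CONVERGES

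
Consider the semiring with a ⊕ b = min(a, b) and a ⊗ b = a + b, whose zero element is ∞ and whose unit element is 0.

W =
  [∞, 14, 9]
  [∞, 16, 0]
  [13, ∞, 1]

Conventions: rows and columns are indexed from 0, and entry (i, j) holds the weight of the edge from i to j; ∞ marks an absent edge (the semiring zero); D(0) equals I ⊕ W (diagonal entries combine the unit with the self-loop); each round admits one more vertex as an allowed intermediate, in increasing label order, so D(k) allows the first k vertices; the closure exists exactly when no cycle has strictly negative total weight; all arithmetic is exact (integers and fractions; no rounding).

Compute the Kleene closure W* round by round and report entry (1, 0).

D(0):
  [0, 14, 9]
  [∞, 0, 0]
  [13, ∞, 0]
D(1):
  [0, 14, 9]
  [∞, 0, 0]
  [13, 27, 0]
D(2):
  [0, 14, 9]
  [∞, 0, 0]
  [13, 27, 0]
D(3):
  [0, 14, 9]
  [13, 0, 0]
  [13, 27, 0]
Answer: W*[1][0] = 13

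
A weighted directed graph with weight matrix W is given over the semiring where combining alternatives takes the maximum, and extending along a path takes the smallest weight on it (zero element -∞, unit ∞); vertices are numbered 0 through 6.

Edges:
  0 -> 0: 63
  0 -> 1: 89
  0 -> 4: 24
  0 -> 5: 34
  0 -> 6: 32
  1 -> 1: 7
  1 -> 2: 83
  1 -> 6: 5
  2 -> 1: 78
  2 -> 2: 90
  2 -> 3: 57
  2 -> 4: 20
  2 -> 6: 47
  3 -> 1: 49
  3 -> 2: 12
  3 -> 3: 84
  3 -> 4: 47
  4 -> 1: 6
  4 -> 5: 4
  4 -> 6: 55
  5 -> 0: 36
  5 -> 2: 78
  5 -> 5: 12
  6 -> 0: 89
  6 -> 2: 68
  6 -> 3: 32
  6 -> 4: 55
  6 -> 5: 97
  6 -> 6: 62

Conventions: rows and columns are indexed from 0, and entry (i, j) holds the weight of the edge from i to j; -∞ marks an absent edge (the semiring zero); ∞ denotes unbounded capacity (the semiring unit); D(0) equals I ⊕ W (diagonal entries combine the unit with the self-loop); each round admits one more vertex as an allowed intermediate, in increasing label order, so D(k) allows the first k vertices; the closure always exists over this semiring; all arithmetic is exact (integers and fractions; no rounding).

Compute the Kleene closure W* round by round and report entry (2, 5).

D(0):
  [∞, 89, -∞, -∞, 24, 34, 32]
  [-∞, ∞, 83, -∞, -∞, -∞, 5]
  [-∞, 78, ∞, 57, 20, -∞, 47]
  [-∞, 49, 12, ∞, 47, -∞, -∞]
  [-∞, 6, -∞, -∞, ∞, 4, 55]
  [36, -∞, 78, -∞, -∞, ∞, -∞]
  [89, -∞, 68, 32, 55, 97, ∞]
D(1):
  [∞, 89, -∞, -∞, 24, 34, 32]
  [-∞, ∞, 83, -∞, -∞, -∞, 5]
  [-∞, 78, ∞, 57, 20, -∞, 47]
  [-∞, 49, 12, ∞, 47, -∞, -∞]
  [-∞, 6, -∞, -∞, ∞, 4, 55]
  [36, 36, 78, -∞, 24, ∞, 32]
  [89, 89, 68, 32, 55, 97, ∞]
D(2):
  [∞, 89, 83, -∞, 24, 34, 32]
  [-∞, ∞, 83, -∞, -∞, -∞, 5]
  [-∞, 78, ∞, 57, 20, -∞, 47]
  [-∞, 49, 49, ∞, 47, -∞, 5]
  [-∞, 6, 6, -∞, ∞, 4, 55]
  [36, 36, 78, -∞, 24, ∞, 32]
  [89, 89, 83, 32, 55, 97, ∞]
D(3):
  [∞, 89, 83, 57, 24, 34, 47]
  [-∞, ∞, 83, 57, 20, -∞, 47]
  [-∞, 78, ∞, 57, 20, -∞, 47]
  [-∞, 49, 49, ∞, 47, -∞, 47]
  [-∞, 6, 6, 6, ∞, 4, 55]
  [36, 78, 78, 57, 24, ∞, 47]
  [89, 89, 83, 57, 55, 97, ∞]
D(4):
  [∞, 89, 83, 57, 47, 34, 47]
  [-∞, ∞, 83, 57, 47, -∞, 47]
  [-∞, 78, ∞, 57, 47, -∞, 47]
  [-∞, 49, 49, ∞, 47, -∞, 47]
  [-∞, 6, 6, 6, ∞, 4, 55]
  [36, 78, 78, 57, 47, ∞, 47]
  [89, 89, 83, 57, 55, 97, ∞]
D(5):
  [∞, 89, 83, 57, 47, 34, 47]
  [-∞, ∞, 83, 57, 47, 4, 47]
  [-∞, 78, ∞, 57, 47, 4, 47]
  [-∞, 49, 49, ∞, 47, 4, 47]
  [-∞, 6, 6, 6, ∞, 4, 55]
  [36, 78, 78, 57, 47, ∞, 47]
  [89, 89, 83, 57, 55, 97, ∞]
D(6):
  [∞, 89, 83, 57, 47, 34, 47]
  [4, ∞, 83, 57, 47, 4, 47]
  [4, 78, ∞, 57, 47, 4, 47]
  [4, 49, 49, ∞, 47, 4, 47]
  [4, 6, 6, 6, ∞, 4, 55]
  [36, 78, 78, 57, 47, ∞, 47]
  [89, 89, 83, 57, 55, 97, ∞]
D(7):
  [∞, 89, 83, 57, 47, 47, 47]
  [47, ∞, 83, 57, 47, 47, 47]
  [47, 78, ∞, 57, 47, 47, 47]
  [47, 49, 49, ∞, 47, 47, 47]
  [55, 55, 55, 55, ∞, 55, 55]
  [47, 78, 78, 57, 47, ∞, 47]
  [89, 89, 83, 57, 55, 97, ∞]
Answer: W*[2][5] = 47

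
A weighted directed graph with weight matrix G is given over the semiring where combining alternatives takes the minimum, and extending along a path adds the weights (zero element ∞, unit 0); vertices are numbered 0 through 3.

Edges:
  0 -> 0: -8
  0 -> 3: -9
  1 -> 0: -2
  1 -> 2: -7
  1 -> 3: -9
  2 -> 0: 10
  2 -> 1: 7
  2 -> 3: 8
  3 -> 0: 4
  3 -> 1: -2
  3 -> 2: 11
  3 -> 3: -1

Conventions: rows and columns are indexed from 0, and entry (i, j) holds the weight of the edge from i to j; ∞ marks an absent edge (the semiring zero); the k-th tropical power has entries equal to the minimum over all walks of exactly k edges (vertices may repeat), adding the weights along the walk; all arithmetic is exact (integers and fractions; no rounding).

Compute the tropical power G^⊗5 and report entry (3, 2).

G^⊗2:
  [-16, -11, 2, -17]
  [-10, -11, 2, -11]
  [2, 6, 0, -2]
  [-4, -3, -9, -11]
G^⊗3:
  [-24, -19, -18, -25]
  [-18, -13, -18, -20]
  [-6, -4, -1, -7]
  [-12, -13, -10, -13]
G^⊗4:
  [-32, -27, -26, -33]
  [-26, -22, -20, -27]
  [-14, -9, -11, -15]
  [-20, -15, -20, -22]
G^⊗5:
  [-40, -35, -34, -41]
  [-34, -29, -29, -35]
  [-22, -17, -16, -23]
  [-28, -24, -22, -29]
Key observation: the optimum is the walk 3->0->0->3->1->2, with weight 4 + (-8) + (-9) + (-2) + (-7) = -22.
Optimal value attained by: walk 3->0->0->3->1->2.
Answer: (G^⊗5)[3][2] = -22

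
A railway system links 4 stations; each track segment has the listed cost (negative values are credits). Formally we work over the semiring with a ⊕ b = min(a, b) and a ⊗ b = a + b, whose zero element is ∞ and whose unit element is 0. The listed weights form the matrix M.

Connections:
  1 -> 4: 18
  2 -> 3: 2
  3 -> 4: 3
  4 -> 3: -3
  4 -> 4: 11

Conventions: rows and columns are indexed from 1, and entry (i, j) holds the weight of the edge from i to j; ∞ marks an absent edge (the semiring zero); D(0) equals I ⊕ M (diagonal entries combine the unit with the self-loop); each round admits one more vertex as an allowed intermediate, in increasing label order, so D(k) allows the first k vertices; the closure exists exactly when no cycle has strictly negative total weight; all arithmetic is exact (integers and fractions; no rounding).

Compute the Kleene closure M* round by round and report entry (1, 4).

D(0):
  [0, ∞, ∞, 18]
  [∞, 0, 2, ∞]
  [∞, ∞, 0, 3]
  [∞, ∞, -3, 0]
D(1):
  [0, ∞, ∞, 18]
  [∞, 0, 2, ∞]
  [∞, ∞, 0, 3]
  [∞, ∞, -3, 0]
D(2):
  [0, ∞, ∞, 18]
  [∞, 0, 2, ∞]
  [∞, ∞, 0, 3]
  [∞, ∞, -3, 0]
D(3):
  [0, ∞, ∞, 18]
  [∞, 0, 2, 5]
  [∞, ∞, 0, 3]
  [∞, ∞, -3, 0]
D(4):
  [0, ∞, 15, 18]
  [∞, 0, 2, 5]
  [∞, ∞, 0, 3]
  [∞, ∞, -3, 0]
Answer: M*[1][4] = 18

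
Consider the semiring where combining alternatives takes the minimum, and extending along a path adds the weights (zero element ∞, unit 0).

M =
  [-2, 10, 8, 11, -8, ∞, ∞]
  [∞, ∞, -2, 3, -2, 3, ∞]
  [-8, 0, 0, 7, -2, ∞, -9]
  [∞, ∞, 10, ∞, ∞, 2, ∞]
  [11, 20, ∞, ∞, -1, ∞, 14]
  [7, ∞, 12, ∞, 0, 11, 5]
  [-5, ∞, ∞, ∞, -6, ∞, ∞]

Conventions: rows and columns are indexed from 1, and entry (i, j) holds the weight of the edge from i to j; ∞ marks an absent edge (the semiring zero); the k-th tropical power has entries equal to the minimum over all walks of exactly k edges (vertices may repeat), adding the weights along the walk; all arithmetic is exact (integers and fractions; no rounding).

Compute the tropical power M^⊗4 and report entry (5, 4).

M^⊗2:
  [-4, 8, 6, 9, -10, 13, -1]
  [-10, -2, -2, 5, -4, 5, -11]
  [-14, 0, -2, 3, -16, 3, -9]
  [2, 10, 10, 17, 2, 13, 1]
  [9, 19, 18, 22, -2, 23, 13]
  [0, 12, 12, 18, -1, 22, 3]
  [-7, 5, 3, 6, -13, ∞, 8]
M^⊗3:
  [-6, 6, 4, 7, -12, 11, -3]
  [-16, -2, -4, 1, -18, 1, -11]
  [-16, -4, -6, -3, -22, 3, -11]
  [-4, 10, 8, 13, -6, 13, 1]
  [7, 18, 17, 20, -3, 22, 9]
  [-2, 10, 8, 11, -8, 15, 3]
  [-9, 3, 1, 4, -15, 8, -6]
M^⊗4:
  [-8, 4, 2, 5, -14, 9, -5]
  [-18, -6, -8, -5, -24, 1, -13]
  [-18, -6, -8, -5, -24, -1, -15]
  [-6, 6, 4, 7, -12, 13, -1]
  [4, 17, 15, 18, -4, 21, 8]
  [-4, 8, 6, 9, -10, 13, -1]
  [-11, 1, -1, 2, -17, 6, -8]
Key observation: the optimum is the walk 5->1->1->1->4, with weight 11 + (-2) + (-2) + 11 = 18.
Optimal value attained by: walk 5->1->1->1->4.
Answer: (M^⊗4)[5][4] = 18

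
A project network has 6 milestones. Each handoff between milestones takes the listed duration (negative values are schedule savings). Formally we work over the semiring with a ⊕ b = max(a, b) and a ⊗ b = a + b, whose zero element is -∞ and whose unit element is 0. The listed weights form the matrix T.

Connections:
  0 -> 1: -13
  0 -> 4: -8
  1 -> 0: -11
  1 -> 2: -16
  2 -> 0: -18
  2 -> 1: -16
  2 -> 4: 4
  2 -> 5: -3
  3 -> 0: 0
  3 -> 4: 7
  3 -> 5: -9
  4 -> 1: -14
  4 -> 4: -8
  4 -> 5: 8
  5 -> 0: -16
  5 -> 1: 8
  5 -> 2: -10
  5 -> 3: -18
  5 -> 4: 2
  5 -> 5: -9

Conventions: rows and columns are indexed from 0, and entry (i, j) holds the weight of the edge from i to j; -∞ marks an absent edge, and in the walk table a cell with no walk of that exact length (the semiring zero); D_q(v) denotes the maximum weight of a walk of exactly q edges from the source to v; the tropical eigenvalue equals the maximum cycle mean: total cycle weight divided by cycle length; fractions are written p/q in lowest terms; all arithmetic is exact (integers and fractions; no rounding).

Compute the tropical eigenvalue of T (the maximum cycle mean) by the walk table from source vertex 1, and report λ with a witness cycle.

q=0: [-∞, 0, -∞, -∞, -∞, -∞]
q=1: [-11, -∞, -16, -∞, -∞, -∞]
q=2: [-34, -24, -∞, -∞, -12, -19]
q=3: [-35, -11, -29, -37, -17, -4]
q=4: [-20, 4, -14, -22, -2, -9]
q=5: [-7, -1, -12, -27, -7, 6]
q=6: [-10, 14, -4, -12, 8, 1]
Optimal cycle mean attained by: cycle 4->5->4, total 8 + 2, length 2.
Answer: λ = 5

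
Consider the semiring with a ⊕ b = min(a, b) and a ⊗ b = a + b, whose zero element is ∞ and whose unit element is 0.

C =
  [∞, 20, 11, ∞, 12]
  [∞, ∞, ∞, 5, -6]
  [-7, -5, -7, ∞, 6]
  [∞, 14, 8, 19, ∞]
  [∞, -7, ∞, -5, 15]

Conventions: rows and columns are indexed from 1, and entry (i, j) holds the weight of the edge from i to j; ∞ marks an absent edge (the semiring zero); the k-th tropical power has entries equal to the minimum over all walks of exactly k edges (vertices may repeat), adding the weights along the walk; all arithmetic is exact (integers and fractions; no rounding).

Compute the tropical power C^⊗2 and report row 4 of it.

C^⊗2:
  [4, 5, 4, 7, 14]
  [∞, -13, 13, -11, 9]
  [-14, -12, -14, 0, -11]
  [1, 3, 1, 19, 8]
  [∞, 8, 3, -2, -13]
Answer: row 4 of C^⊗2 = [1, 3, 1, 19, 8]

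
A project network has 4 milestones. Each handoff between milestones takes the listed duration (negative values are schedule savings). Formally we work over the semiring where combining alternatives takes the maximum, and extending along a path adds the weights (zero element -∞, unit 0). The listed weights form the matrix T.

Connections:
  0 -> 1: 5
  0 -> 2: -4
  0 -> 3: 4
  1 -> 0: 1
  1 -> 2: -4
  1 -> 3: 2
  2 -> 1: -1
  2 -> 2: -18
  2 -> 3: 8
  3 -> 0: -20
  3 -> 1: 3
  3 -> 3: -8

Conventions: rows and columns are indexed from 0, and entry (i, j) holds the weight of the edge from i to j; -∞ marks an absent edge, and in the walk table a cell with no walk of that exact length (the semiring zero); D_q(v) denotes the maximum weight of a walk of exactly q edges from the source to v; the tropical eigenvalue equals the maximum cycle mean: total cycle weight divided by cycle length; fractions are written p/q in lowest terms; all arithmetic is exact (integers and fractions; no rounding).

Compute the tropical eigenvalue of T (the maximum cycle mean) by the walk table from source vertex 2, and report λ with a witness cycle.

q=0: [-∞, -∞, 0, -∞]
q=1: [-∞, -1, -18, 8]
q=2: [0, 11, -5, 1]
q=3: [12, 5, 7, 13]
q=4: [6, 17, 8, 16]
Optimal cycle mean attained by: cycle 0->1->0, total 5 + 1, length 2.
Answer: λ = 3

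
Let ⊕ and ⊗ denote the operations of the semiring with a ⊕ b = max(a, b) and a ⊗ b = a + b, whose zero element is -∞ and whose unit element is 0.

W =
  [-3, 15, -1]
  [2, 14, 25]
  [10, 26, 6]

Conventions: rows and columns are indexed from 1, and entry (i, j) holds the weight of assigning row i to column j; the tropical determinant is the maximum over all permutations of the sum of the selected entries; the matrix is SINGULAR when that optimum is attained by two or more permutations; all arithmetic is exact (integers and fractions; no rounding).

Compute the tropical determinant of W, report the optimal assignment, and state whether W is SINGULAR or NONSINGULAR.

σ = (1, 2, 3): (-3) + 14 + 6 = 17
σ = (1, 3, 2): (-3) + 25 + 26 = 48
σ = (2, 1, 3): 15 + 2 + 6 = 23
σ = (2, 3, 1): 15 + 25 + 10 = 50
σ = (3, 1, 2): (-1) + 2 + 26 = 27
σ = (3, 2, 1): (-1) + 14 + 10 = 23
Optimal value attained by: σ = (2, 3, 1).
Answer: det⊕(W) = 50; verdict: NONSINGULAR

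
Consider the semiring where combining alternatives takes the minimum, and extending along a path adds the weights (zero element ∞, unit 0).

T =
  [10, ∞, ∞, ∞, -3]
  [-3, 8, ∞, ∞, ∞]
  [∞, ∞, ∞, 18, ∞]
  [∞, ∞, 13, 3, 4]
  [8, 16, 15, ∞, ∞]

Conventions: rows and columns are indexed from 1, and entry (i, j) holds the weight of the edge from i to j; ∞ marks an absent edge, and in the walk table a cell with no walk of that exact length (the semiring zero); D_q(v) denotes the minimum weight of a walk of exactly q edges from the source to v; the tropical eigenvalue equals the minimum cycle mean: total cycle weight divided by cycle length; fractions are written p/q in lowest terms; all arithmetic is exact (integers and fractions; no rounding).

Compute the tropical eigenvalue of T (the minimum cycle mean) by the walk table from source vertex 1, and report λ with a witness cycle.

q=0: [0, ∞, ∞, ∞, ∞]
q=1: [10, ∞, ∞, ∞, -3]
q=2: [5, 13, 12, ∞, 7]
q=3: [10, 21, 22, 30, 2]
q=4: [10, 18, 17, 33, 7]
q=5: [15, 23, 22, 35, 7]
Optimal cycle mean attained by: cycle 1->5->1, total (-3) + 8, length 2.
Answer: λ = 5/2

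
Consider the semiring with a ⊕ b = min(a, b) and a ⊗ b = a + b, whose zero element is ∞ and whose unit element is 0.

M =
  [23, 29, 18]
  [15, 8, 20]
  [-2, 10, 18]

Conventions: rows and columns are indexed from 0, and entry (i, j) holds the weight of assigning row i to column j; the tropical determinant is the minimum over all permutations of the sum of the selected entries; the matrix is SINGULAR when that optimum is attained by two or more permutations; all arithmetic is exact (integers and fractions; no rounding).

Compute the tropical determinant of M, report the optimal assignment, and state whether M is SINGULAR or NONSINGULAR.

σ = (0, 1, 2): 23 + 8 + 18 = 49
σ = (0, 2, 1): 23 + 20 + 10 = 53
σ = (1, 0, 2): 29 + 15 + 18 = 62
σ = (1, 2, 0): 29 + 20 + (-2) = 47
σ = (2, 0, 1): 18 + 15 + 10 = 43
σ = (2, 1, 0): 18 + 8 + (-2) = 24
Optimal value attained by: σ = (2, 1, 0).
Answer: det⊕(M) = 24; verdict: NONSINGULAR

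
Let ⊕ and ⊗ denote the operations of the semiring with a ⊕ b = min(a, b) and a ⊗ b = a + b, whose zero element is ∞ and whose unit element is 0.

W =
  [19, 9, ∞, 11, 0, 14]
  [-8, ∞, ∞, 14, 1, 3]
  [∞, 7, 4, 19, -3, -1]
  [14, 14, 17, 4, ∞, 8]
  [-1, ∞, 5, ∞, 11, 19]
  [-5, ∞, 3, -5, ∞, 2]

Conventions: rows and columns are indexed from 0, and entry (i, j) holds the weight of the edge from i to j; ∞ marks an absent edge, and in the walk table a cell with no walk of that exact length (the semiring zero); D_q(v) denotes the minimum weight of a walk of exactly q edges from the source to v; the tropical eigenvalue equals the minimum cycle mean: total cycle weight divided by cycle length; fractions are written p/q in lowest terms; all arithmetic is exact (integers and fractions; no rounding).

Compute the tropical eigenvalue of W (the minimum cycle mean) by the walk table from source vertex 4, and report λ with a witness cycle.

q=0: [∞, ∞, ∞, ∞, 0, ∞]
q=1: [-1, ∞, 5, ∞, 11, 19]
q=2: [10, 8, 9, 10, -1, 4]
q=3: [-2, 16, 4, -1, 6, 6]
q=4: [1, 7, 8, 1, -2, 3]
q=5: [-3, 10, 3, -2, 1, 5]
q=6: [0, 6, 6, 0, -3, 2]
Optimal cycle mean attained by: cycle 0->4->0, total 0 + (-1), length 2.
Answer: λ = -1/2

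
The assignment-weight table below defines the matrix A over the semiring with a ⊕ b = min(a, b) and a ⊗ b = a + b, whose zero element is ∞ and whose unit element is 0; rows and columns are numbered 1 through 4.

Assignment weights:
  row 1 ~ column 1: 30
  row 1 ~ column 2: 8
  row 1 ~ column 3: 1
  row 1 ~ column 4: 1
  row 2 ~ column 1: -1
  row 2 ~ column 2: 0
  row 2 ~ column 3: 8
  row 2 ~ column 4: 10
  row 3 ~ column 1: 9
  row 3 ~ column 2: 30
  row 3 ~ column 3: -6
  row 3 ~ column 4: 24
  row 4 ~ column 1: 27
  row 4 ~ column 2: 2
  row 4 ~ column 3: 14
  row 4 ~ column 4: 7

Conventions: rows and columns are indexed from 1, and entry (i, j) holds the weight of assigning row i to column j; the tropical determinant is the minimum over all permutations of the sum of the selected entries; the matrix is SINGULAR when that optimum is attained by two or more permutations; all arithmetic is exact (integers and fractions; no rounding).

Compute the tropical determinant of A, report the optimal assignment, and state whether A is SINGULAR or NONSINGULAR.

σ = (1, 2, 3, 4): 30 + 0 + (-6) + 7 = 31
σ = (1, 2, 4, 3): 30 + 0 + 24 + 14 = 68
σ = (1, 3, 2, 4): 30 + 8 + 30 + 7 = 75
σ = (1, 3, 4, 2): 30 + 8 + 24 + 2 = 64
σ = (1, 4, 2, 3): 30 + 10 + 30 + 14 = 84
σ = (1, 4, 3, 2): 30 + 10 + (-6) + 2 = 36
σ = (2, 1, 3, 4): 8 + (-1) + (-6) + 7 = 8
σ = (2, 1, 4, 3): 8 + (-1) + 24 + 14 = 45
σ = (2, 3, 1, 4): 8 + 8 + 9 + 7 = 32
σ = (2, 3, 4, 1): 8 + 8 + 24 + 27 = 67
σ = (2, 4, 1, 3): 8 + 10 + 9 + 14 = 41
σ = (2, 4, 3, 1): 8 + 10 + (-6) + 27 = 39
σ = (3, 1, 2, 4): 1 + (-1) + 30 + 7 = 37
σ = (3, 1, 4, 2): 1 + (-1) + 24 + 2 = 26
σ = (3, 2, 1, 4): 1 + 0 + 9 + 7 = 17
σ = (3, 2, 4, 1): 1 + 0 + 24 + 27 = 52
σ = (3, 4, 1, 2): 1 + 10 + 9 + 2 = 22
σ = (3, 4, 2, 1): 1 + 10 + 30 + 27 = 68
σ = (4, 1, 2, 3): 1 + (-1) + 30 + 14 = 44
σ = (4, 1, 3, 2): 1 + (-1) + (-6) + 2 = -4
σ = (4, 2, 1, 3): 1 + 0 + 9 + 14 = 24
σ = (4, 2, 3, 1): 1 + 0 + (-6) + 27 = 22
σ = (4, 3, 1, 2): 1 + 8 + 9 + 2 = 20
σ = (4, 3, 2, 1): 1 + 8 + 30 + 27 = 66
Optimal value attained by: σ = (4, 1, 3, 2).
Answer: det⊕(A) = -4; verdict: NONSINGULAR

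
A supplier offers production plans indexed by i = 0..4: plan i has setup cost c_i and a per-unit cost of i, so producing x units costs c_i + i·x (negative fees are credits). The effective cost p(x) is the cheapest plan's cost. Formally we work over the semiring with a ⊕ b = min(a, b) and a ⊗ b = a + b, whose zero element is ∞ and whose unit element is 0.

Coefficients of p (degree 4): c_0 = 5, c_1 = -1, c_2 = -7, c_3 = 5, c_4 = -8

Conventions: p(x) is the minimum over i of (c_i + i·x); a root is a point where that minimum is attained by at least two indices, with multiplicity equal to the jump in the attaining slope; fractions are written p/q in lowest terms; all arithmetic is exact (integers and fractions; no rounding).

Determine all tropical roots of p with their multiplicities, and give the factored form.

hull edge (i=0, c=5) to (i=2, c=-7): slope -6, span 2
hull edge (i=2, c=-7) to (i=4, c=-8): slope -1/2, span 2
Factored form: p(x) = -8 ⊗ (x ⊕ 1/2) ⊗ (x ⊕ 1/2) ⊗ (x ⊕ 6) ⊗ (x ⊕ 6)
Answer: roots = 1/2 (mult 2), 6 (mult 2)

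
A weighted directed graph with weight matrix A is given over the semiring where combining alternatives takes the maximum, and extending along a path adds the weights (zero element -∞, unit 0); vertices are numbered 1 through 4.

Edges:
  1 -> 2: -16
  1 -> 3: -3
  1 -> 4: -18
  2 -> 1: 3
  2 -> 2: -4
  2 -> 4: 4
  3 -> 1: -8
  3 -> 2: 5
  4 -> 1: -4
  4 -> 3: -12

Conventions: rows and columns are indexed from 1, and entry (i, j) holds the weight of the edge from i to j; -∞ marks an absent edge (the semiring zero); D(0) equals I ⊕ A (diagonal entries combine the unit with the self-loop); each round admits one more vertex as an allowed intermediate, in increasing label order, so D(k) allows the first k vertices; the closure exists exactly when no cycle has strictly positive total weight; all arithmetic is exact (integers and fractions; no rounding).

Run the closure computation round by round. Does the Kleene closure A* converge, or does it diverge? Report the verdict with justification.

D(0):
  [0, -16, -3, -18]
  [3, 0, -∞, 4]
  [-8, 5, 0, -∞]
  [-4, -∞, -12, 0]
D(1):
  [0, -16, -3, -18]
  [3, 0, 0, 4]
  [-8, 5, 0, -26]
  [-4, -20, -7, 0]
Detection: at round 2, diagonal entry (3, 3) turns strictly positive.
Key observation: the cycle 3->2->1->3 has total weight 5 + 3 + (-3), which is strictly positive.
Answer: DIVERGES — positive cycle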